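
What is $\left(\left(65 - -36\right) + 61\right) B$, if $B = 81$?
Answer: $13122$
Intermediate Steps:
$\left(\left(65 - -36\right) + 61\right) B = \left(\left(65 - -36\right) + 61\right) 81 = \left(\left(65 + 36\right) + 61\right) 81 = \left(101 + 61\right) 81 = 162 \cdot 81 = 13122$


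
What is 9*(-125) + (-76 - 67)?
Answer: -1268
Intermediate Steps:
9*(-125) + (-76 - 67) = -1125 - 143 = -1268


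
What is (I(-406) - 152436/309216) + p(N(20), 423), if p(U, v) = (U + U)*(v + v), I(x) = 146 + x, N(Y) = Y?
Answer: 865276737/25768 ≈ 33580.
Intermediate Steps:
p(U, v) = 4*U*v (p(U, v) = (2*U)*(2*v) = 4*U*v)
(I(-406) - 152436/309216) + p(N(20), 423) = ((146 - 406) - 152436/309216) + 4*20*423 = (-260 - 152436*1/309216) + 33840 = (-260 - 12703/25768) + 33840 = -6712383/25768 + 33840 = 865276737/25768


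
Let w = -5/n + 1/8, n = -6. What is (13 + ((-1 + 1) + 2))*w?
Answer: 115/8 ≈ 14.375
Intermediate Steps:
w = 23/24 (w = -5/(-6) + 1/8 = -5*(-⅙) + 1*(⅛) = ⅚ + ⅛ = 23/24 ≈ 0.95833)
(13 + ((-1 + 1) + 2))*w = (13 + ((-1 + 1) + 2))*(23/24) = (13 + (0 + 2))*(23/24) = (13 + 2)*(23/24) = 15*(23/24) = 115/8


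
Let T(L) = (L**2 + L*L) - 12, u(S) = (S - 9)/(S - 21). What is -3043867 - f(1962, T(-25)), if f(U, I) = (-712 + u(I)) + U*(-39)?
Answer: -3610398458/1217 ≈ -2.9666e+6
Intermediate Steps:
u(S) = (-9 + S)/(-21 + S)
T(L) = -12 + 2*L**2 (T(L) = (L**2 + L**2) - 12 = 2*L**2 - 12 = -12 + 2*L**2)
f(U, I) = -712 - 39*U + (-9 + I)/(-21 + I) (f(U, I) = (-712 + (-9 + I)/(-21 + I)) + U*(-39) = (-712 + (-9 + I)/(-21 + I)) - 39*U = -712 - 39*U + (-9 + I)/(-21 + I))
-3043867 - f(1962, T(-25)) = -3043867 - (-9 + (-12 + 2*(-25)**2) - (-21 + (-12 + 2*(-25)**2))*(712 + 39*1962))/(-21 + (-12 + 2*(-25)**2)) = -3043867 - (-9 + (-12 + 2*625) - (-21 + (-12 + 2*625))*(712 + 76518))/(-21 + (-12 + 2*625)) = -3043867 - (-9 + (-12 + 1250) - 1*(-21 + (-12 + 1250))*77230)/(-21 + (-12 + 1250)) = -3043867 - (-9 + 1238 - 1*(-21 + 1238)*77230)/(-21 + 1238) = -3043867 - (-9 + 1238 - 1*1217*77230)/1217 = -3043867 - (-9 + 1238 - 93988910)/1217 = -3043867 - (-93987681)/1217 = -3043867 - 1*(-93987681/1217) = -3043867 + 93987681/1217 = -3610398458/1217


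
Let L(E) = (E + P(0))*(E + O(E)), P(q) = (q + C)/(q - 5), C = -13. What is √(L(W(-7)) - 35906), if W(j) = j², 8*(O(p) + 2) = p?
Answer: I*√132659/2 ≈ 182.11*I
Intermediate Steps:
P(q) = (-13 + q)/(-5 + q) (P(q) = (q - 13)/(q - 5) = (-13 + q)/(-5 + q))
O(p) = -2 + p/8
L(E) = (-2 + 9*E/8)*(13/5 + E) (L(E) = (E + (-13 + 0)/(-5 + 0))*(E + (-2 + E/8)) = (E - 13/(-5))*(-2 + 9*E/8) = (E - ⅕*(-13))*(-2 + 9*E/8) = (E + 13/5)*(-2 + 9*E/8) = (13/5 + E)*(-2 + 9*E/8) = (-2 + 9*E/8)*(13/5 + E))
√(L(W(-7)) - 35906) = √((-26/5 + 9*((-7)²)²/8 + (37/40)*(-7)²) - 35906) = √((-26/5 + (9/8)*49² + (37/40)*49) - 35906) = √((-26/5 + (9/8)*2401 + 1813/40) - 35906) = √((-26/5 + 21609/8 + 1813/40) - 35906) = √(10965/4 - 35906) = √(-132659/4) = I*√132659/2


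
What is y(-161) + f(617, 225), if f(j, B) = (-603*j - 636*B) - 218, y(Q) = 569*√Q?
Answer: -515369 + 569*I*√161 ≈ -5.1537e+5 + 7219.8*I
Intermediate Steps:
f(j, B) = -218 - 636*B - 603*j (f(j, B) = (-636*B - 603*j) - 218 = -218 - 636*B - 603*j)
y(-161) + f(617, 225) = 569*√(-161) + (-218 - 636*225 - 603*617) = 569*(I*√161) + (-218 - 143100 - 372051) = 569*I*√161 - 515369 = -515369 + 569*I*√161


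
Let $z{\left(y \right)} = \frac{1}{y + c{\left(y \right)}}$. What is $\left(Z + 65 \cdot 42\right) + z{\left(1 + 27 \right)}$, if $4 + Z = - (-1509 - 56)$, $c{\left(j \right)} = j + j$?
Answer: $\frac{360445}{84} \approx 4291.0$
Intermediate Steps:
$c{\left(j \right)} = 2 j$
$Z = 1561$ ($Z = -4 - \left(-1509 - 56\right) = -4 - -1565 = -4 + 1565 = 1561$)
$z{\left(y \right)} = \frac{1}{3 y}$ ($z{\left(y \right)} = \frac{1}{y + 2 y} = \frac{1}{3 y}$)
$\left(Z + 65 \cdot 42\right) + z{\left(1 + 27 \right)} = \left(1561 + 65 \cdot 42\right) + \frac{1}{3 \left(1 + 27\right)} = \left(1561 + 2730\right) + \frac{1}{3 \cdot 28} = 4291 + \frac{1}{3} \cdot \frac{1}{28} = 4291 + \frac{1}{84} = \frac{360445}{84}$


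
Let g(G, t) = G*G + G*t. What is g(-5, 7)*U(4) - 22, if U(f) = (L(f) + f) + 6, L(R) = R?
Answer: -162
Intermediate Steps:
g(G, t) = G**2 + G*t
U(f) = 6 + 2*f (U(f) = (f + f) + 6 = 2*f + 6 = 6 + 2*f)
g(-5, 7)*U(4) - 22 = (-5*(-5 + 7))*(6 + 2*4) - 22 = (-5*2)*(6 + 8) - 22 = -10*14 - 22 = -140 - 22 = -162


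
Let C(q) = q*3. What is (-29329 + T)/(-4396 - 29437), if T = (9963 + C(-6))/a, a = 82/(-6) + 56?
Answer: 3694948/4296791 ≈ 0.85993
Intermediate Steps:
C(q) = 3*q
a = 127/3 (a = -⅙*82 + 56 = -41/3 + 56 = 127/3 ≈ 42.333)
T = 29835/127 (T = (9963 + 3*(-6))/(127/3) = (9963 - 18)*(3/127) = 9945*(3/127) = 29835/127 ≈ 234.92)
(-29329 + T)/(-4396 - 29437) = (-29329 + 29835/127)/(-4396 - 29437) = -3694948/127/(-33833) = -3694948/127*(-1/33833) = 3694948/4296791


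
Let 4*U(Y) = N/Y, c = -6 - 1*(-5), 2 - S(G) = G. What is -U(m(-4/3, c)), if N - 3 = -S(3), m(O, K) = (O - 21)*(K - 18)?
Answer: -3/1273 ≈ -0.0023566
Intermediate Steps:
S(G) = 2 - G
c = -1 (c = -6 + 5 = -1)
m(O, K) = (-21 + O)*(-18 + K)
N = 4 (N = 3 - (2 - 1*3) = 3 - (2 - 3) = 3 - 1*(-1) = 3 + 1 = 4)
U(Y) = 1/Y (U(Y) = (4/Y)/4 = 1/Y)
-U(m(-4/3, c)) = -1/(378 - 21*(-1) - (-72)/3 - (-4)/3) = -1/(378 + 21 - (-72)/3 - (-4)/3) = -1/(378 + 21 - 18*(-4/3) - 1*(-4/3)) = -1/(378 + 21 + 24 + 4/3) = -1/1273/3 = -1*3/1273 = -3/1273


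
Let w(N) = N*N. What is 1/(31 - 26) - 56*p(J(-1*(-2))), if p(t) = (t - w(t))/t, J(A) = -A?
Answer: -839/5 ≈ -167.80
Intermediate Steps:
w(N) = N²
p(t) = (t - t²)/t
1/(31 - 26) - 56*p(J(-1*(-2))) = 1/(31 - 26) - 56*(1 - (-1)*(-1*(-2))) = 1/5 - 56*(1 - (-1)*2) = ⅕ - 56*(1 - 1*(-2)) = ⅕ - 56*(1 + 2) = ⅕ - 56*3 = ⅕ - 168 = -839/5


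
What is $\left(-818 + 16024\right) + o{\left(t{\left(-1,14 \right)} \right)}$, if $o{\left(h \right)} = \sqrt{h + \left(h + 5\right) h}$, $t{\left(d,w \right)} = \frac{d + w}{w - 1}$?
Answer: $15206 + \sqrt{7} \approx 15209.0$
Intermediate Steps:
$t{\left(d,w \right)} = \frac{d + w}{-1 + w}$
$o{\left(h \right)} = \sqrt{h + h \left(5 + h\right)}$ ($o{\left(h \right)} = \sqrt{h + \left(5 + h\right) h} = \sqrt{h + h \left(5 + h\right)}$)
$\left(-818 + 16024\right) + o{\left(t{\left(-1,14 \right)} \right)} = \left(-818 + 16024\right) + \sqrt{\frac{-1 + 14}{-1 + 14} \left(6 + \frac{-1 + 14}{-1 + 14}\right)} = 15206 + \sqrt{\frac{1}{13} \cdot 13 \left(6 + \frac{1}{13} \cdot 13\right)} = 15206 + \sqrt{1 \left(6 + 1\right)} = 15206 + \sqrt{1 \cdot 7} = 15206 + \sqrt{7}$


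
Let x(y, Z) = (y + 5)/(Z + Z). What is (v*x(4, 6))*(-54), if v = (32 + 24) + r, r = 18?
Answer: -2997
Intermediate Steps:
x(y, Z) = (5 + y)/(2*Z) (x(y, Z) = (5 + y)/((2*Z)) = (5 + y)*(1/(2*Z)) = (5 + y)/(2*Z))
v = 74 (v = (32 + 24) + 18 = 56 + 18 = 74)
(v*x(4, 6))*(-54) = (74*((½)*(5 + 4)/6))*(-54) = (74*((½)*(⅙)*9))*(-54) = (74*(¾))*(-54) = (111/2)*(-54) = -2997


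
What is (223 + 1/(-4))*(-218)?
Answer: -97119/2 ≈ -48560.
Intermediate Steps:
(223 + 1/(-4))*(-218) = (223 - ¼)*(-218) = (891/4)*(-218) = -97119/2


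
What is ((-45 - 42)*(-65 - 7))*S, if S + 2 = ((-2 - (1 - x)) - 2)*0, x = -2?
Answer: -12528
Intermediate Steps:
S = -2 (S = -2 + ((-2 - (1 - 1*(-2))) - 2)*0 = -2 + ((-2 - (1 + 2)) - 2)*0 = -2 + ((-2 - 1*3) - 2)*0 = -2 + ((-2 - 3) - 2)*0 = -2 + (-5 - 2)*0 = -2 - 7*0 = -2 + 0 = -2)
((-45 - 42)*(-65 - 7))*S = ((-45 - 42)*(-65 - 7))*(-2) = -87*(-72)*(-2) = 6264*(-2) = -12528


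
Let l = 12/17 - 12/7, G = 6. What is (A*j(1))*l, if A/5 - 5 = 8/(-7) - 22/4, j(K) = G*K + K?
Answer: 6900/119 ≈ 57.983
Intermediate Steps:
l = -120/119 (l = 12*(1/17) - 12*⅐ = 12/17 - 12/7 = -120/119 ≈ -1.0084)
j(K) = 7*K (j(K) = 6*K + K = 7*K)
A = -115/14 (A = 25 + 5*(8/(-7) - 22/4) = 25 + 5*(8*(-⅐) - 22*¼) = 25 + 5*(-8/7 - 11/2) = 25 + 5*(-93/14) = 25 - 465/14 = -115/14 ≈ -8.2143)
(A*j(1))*l = -115/2*(-120/119) = 6900/119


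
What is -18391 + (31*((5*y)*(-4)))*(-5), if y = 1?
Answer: -15291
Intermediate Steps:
-18391 + (31*((5*y)*(-4)))*(-5) = -18391 + (31*((5*1)*(-4)))*(-5) = -18391 + (31*(5*(-4)))*(-5) = -18391 + (31*(-20))*(-5) = -18391 - 620*(-5) = -18391 + 3100 = -15291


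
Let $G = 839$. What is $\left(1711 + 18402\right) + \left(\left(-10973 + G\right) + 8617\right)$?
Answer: $18596$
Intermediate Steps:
$\left(1711 + 18402\right) + \left(\left(-10973 + G\right) + 8617\right) = \left(1711 + 18402\right) + \left(\left(-10973 + 839\right) + 8617\right) = 20113 + \left(-10134 + 8617\right) = 20113 - 1517 = 18596$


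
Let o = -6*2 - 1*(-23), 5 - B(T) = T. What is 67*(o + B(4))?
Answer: 804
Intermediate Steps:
B(T) = 5 - T
o = 11 (o = -12 + 23 = 11)
67*(o + B(4)) = 67*(11 + (5 - 1*4)) = 67*(11 + (5 - 4)) = 67*(11 + 1) = 67*12 = 804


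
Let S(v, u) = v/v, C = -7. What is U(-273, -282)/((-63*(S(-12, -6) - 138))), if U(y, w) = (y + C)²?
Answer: 11200/1233 ≈ 9.0835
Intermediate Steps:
U(y, w) = (-7 + y)² (U(y, w) = (y - 7)² = (-7 + y)²)
S(v, u) = 1
U(-273, -282)/((-63*(S(-12, -6) - 138))) = (-7 - 273)²/((-63*(1 - 138))) = (-280)²/((-63*(-137))) = 78400/8631 = 78400*(1/8631) = 11200/1233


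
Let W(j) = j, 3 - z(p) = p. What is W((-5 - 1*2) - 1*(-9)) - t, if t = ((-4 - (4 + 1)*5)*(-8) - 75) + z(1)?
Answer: -157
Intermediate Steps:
z(p) = 3 - p
t = 159 (t = ((-4 - (4 + 1)*5)*(-8) - 75) + (3 - 1*1) = ((-4 - 5*5)*(-8) - 75) + (3 - 1) = ((-4 - 1*25)*(-8) - 75) + 2 = ((-4 - 25)*(-8) - 75) + 2 = (-29*(-8) - 75) + 2 = (232 - 75) + 2 = 157 + 2 = 159)
W((-5 - 1*2) - 1*(-9)) - t = ((-5 - 1*2) - 1*(-9)) - 1*159 = ((-5 - 2) + 9) - 159 = (-7 + 9) - 159 = 2 - 159 = -157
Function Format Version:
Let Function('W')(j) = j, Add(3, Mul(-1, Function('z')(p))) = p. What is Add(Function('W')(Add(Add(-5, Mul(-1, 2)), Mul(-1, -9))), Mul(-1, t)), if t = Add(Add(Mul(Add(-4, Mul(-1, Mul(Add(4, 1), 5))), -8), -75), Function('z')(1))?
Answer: -157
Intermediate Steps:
Function('z')(p) = Add(3, Mul(-1, p))
t = 159 (t = Add(Add(Mul(Add(-4, Mul(-1, Mul(Add(4, 1), 5))), -8), -75), Add(3, Mul(-1, 1))) = Add(Add(Mul(Add(-4, Mul(-1, Mul(5, 5))), -8), -75), Add(3, -1)) = Add(Add(Mul(Add(-4, Mul(-1, 25)), -8), -75), 2) = Add(Add(Mul(Add(-4, -25), -8), -75), 2) = Add(Add(Mul(-29, -8), -75), 2) = Add(Add(232, -75), 2) = Add(157, 2) = 159)
Add(Function('W')(Add(Add(-5, Mul(-1, 2)), Mul(-1, -9))), Mul(-1, t)) = Add(Add(Add(-5, Mul(-1, 2)), Mul(-1, -9)), Mul(-1, 159)) = Add(Add(Add(-5, -2), 9), -159) = Add(Add(-7, 9), -159) = Add(2, -159) = -157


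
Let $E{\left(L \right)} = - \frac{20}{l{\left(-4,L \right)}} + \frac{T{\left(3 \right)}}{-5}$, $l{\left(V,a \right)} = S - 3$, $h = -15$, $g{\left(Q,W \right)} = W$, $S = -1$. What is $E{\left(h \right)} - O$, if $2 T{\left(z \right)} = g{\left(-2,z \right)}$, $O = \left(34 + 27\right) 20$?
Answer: $- \frac{12153}{10} \approx -1215.3$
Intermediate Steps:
$O = 1220$ ($O = 61 \cdot 20 = 1220$)
$l{\left(V,a \right)} = -4$ ($l{\left(V,a \right)} = -1 - 3 = -4$)
$T{\left(z \right)} = \frac{z}{2}$
$E{\left(L \right)} = \frac{47}{10}$ ($E{\left(L \right)} = - \frac{20}{-4} + \frac{\frac{1}{2} \cdot 3}{-5} = \left(-20\right) \left(- \frac{1}{4}\right) + \frac{3}{2} \left(- \frac{1}{5}\right) = 5 - \frac{3}{10} = \frac{47}{10}$)
$E{\left(h \right)} - O = \frac{47}{10} - 1220 = - \frac{12153}{10}$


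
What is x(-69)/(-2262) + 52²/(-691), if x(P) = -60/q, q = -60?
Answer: -6117139/1563042 ≈ -3.9136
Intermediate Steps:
x(P) = 1 (x(P) = -60/(-60) = -60*(-1/60) = 1)
x(-69)/(-2262) + 52²/(-691) = 1/(-2262) + 52²/(-691) = 1*(-1/2262) + 2704*(-1/691) = -1/2262 - 2704/691 = -6117139/1563042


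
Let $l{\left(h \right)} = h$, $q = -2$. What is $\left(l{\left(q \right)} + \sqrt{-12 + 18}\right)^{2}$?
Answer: $\left(2 - \sqrt{6}\right)^{2} \approx 0.20204$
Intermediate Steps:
$\left(l{\left(q \right)} + \sqrt{-12 + 18}\right)^{2} = \left(-2 + \sqrt{-12 + 18}\right)^{2} = \left(-2 + \sqrt{6}\right)^{2}$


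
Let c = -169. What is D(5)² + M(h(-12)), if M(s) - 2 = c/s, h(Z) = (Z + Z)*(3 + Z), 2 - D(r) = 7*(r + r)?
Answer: 999047/216 ≈ 4625.2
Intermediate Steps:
D(r) = 2 - 14*r (D(r) = 2 - 7*(r + r) = 2 - 7*2*r = 2 - 14*r)
h(Z) = 2*Z*(3 + Z) (h(Z) = (2*Z)*(3 + Z) = 2*Z*(3 + Z))
M(s) = 2 - 169/s
D(5)² + M(h(-12)) = (2 - 14*5)² + (2 - 169*(-1/(24*(3 - 12)))) = (2 - 70)² + (2 - 169/(2*(-12)*(-9))) = (-68)² + (2 - 169/216) = 4624 + (2 - 169*1/216) = 4624 + (2 - 169/216) = 4624 + 263/216 = 999047/216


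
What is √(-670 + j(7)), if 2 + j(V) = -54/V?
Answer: I*√33306/7 ≈ 26.071*I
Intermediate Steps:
j(V) = -2 - 54/V
√(-670 + j(7)) = √(-670 + (-2 - 54/7)) = √(-670 - 68/7) = √(-4758/7) = I*√33306/7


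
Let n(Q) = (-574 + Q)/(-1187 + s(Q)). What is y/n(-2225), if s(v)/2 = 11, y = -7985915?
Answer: -9303590975/2799 ≈ -3.3239e+6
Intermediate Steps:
s(v) = 22 (s(v) = 2*11 = 22)
n(Q) = 574/1165 - Q/1165 (n(Q) = (-574 + Q)/(-1187 + 22) = (-574 + Q)/(-1165) = (-574 + Q)*(-1/1165) = 574/1165 - Q/1165)
y/n(-2225) = -7985915/(574/1165 - 1/1165*(-2225)) = -7985915/(574/1165 + 445/233) = -7985915/2799/1165 = -7985915*1165/2799 = -9303590975/2799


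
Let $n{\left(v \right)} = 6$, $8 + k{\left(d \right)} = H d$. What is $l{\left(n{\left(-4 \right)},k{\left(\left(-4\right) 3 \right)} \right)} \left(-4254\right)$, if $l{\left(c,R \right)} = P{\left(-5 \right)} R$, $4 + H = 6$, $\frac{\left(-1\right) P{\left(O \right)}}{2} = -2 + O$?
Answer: $1905792$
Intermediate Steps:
$P{\left(O \right)} = 4 - 2 O$ ($P{\left(O \right)} = - 2 \left(-2 + O\right) = 4 - 2 O$)
$H = 2$ ($H = -4 + 6 = 2$)
$k{\left(d \right)} = -8 + 2 d$
$l{\left(c,R \right)} = 14 R$ ($l{\left(c,R \right)} = \left(4 - -10\right) R = \left(4 + 10\right) R = 14 R$)
$l{\left(n{\left(-4 \right)},k{\left(\left(-4\right) 3 \right)} \right)} \left(-4254\right) = 14 \left(-8 + 2 \left(\left(-4\right) 3\right)\right) \left(-4254\right) = 14 \left(-8 + 2 \left(-12\right)\right) \left(-4254\right) = 14 \left(-8 - 24\right) \left(-4254\right) = 14 \left(-32\right) \left(-4254\right) = \left(-448\right) \left(-4254\right) = 1905792$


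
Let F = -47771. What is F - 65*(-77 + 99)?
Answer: -49201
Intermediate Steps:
F - 65*(-77 + 99) = -47771 - 65*(-77 + 99) = -47771 - 65*22 = -47771 - 1*1430 = -47771 - 1430 = -49201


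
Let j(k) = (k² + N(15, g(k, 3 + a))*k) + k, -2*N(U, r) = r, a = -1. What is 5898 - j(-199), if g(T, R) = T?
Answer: -27407/2 ≈ -13704.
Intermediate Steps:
N(U, r) = -r/2
j(k) = k + k²/2 (j(k) = (k² + (-k/2)*k) + k = (k² - k²/2) + k = k²/2 + k = k + k²/2)
5898 - j(-199) = 5898 - (-199)*(2 - 199)/2 = 5898 - (-199)*(-197)/2 = 5898 - 1*39203/2 = 5898 - 39203/2 = -27407/2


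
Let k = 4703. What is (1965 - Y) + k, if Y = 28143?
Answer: -21475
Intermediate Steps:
(1965 - Y) + k = (1965 - 1*28143) + 4703 = (1965 - 28143) + 4703 = -26178 + 4703 = -21475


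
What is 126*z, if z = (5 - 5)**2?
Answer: 0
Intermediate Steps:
z = 0 (z = 0**2 = 0)
126*z = 126*0 = 0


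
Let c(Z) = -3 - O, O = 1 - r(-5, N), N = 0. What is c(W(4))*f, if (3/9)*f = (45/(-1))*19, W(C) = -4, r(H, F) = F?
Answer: 10260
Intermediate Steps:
O = 1 (O = 1 - 1*0 = 1 + 0 = 1)
c(Z) = -4 (c(Z) = -3 - 1*1 = -3 - 1 = -4)
f = -2565 (f = 3*((45/(-1))*19) = 3*((45*(-1))*19) = 3*(-45*19) = 3*(-855) = -2565)
c(W(4))*f = -4*(-2565) = 10260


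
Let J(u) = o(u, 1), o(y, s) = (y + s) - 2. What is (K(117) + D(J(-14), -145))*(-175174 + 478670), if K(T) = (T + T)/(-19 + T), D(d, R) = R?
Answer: -2120830048/49 ≈ -4.3282e+7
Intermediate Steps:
o(y, s) = -2 + s + y (o(y, s) = (s + y) - 2 = -2 + s + y)
J(u) = -1 + u (J(u) = -2 + 1 + u = -1 + u)
K(T) = 2*T/(-19 + T) (K(T) = (2*T)/(-19 + T) = 2*T/(-19 + T))
(K(117) + D(J(-14), -145))*(-175174 + 478670) = (2*117/(-19 + 117) - 145)*(-175174 + 478670) = (2*117/98 - 145)*303496 = (2*117*(1/98) - 145)*303496 = (117/49 - 145)*303496 = -6988/49*303496 = -2120830048/49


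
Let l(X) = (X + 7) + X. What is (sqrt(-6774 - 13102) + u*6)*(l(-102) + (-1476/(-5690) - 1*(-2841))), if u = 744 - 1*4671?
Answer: -177254993916/2845 + 15045836*I*sqrt(4969)/2845 ≈ -6.2304e+7 + 3.7279e+5*I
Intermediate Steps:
u = -3927 (u = 744 - 4671 = -3927)
l(X) = 7 + 2*X (l(X) = (7 + X) + X = 7 + 2*X)
(sqrt(-6774 - 13102) + u*6)*(l(-102) + (-1476/(-5690) - 1*(-2841))) = (sqrt(-6774 - 13102) - 3927*6)*((7 + 2*(-102)) + (-1476/(-5690) - 1*(-2841))) = (sqrt(-19876) - 23562)*((7 - 204) + (-1476*(-1/5690) + 2841)) = (2*I*sqrt(4969) - 23562)*(-197 + (738/2845 + 2841)) = (-23562 + 2*I*sqrt(4969))*(-197 + 8083383/2845) = (-23562 + 2*I*sqrt(4969))*(7522918/2845) = -177254993916/2845 + 15045836*I*sqrt(4969)/2845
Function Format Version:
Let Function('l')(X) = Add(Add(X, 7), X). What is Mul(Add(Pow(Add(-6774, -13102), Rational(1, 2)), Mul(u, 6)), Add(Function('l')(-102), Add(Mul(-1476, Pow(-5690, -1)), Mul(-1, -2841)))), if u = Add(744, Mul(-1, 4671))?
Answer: Add(Rational(-177254993916, 2845), Mul(Rational(15045836, 2845), I, Pow(4969, Rational(1, 2)))) ≈ Add(-6.2304e+7, Mul(3.7279e+5, I))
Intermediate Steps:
u = -3927 (u = Add(744, -4671) = -3927)
Function('l')(X) = Add(7, Mul(2, X)) (Function('l')(X) = Add(Add(7, X), X) = Add(7, Mul(2, X)))
Mul(Add(Pow(Add(-6774, -13102), Rational(1, 2)), Mul(u, 6)), Add(Function('l')(-102), Add(Mul(-1476, Pow(-5690, -1)), Mul(-1, -2841)))) = Mul(Add(Pow(Add(-6774, -13102), Rational(1, 2)), Mul(-3927, 6)), Add(Add(7, Mul(2, -102)), Add(Mul(-1476, Pow(-5690, -1)), Mul(-1, -2841)))) = Mul(Add(Pow(-19876, Rational(1, 2)), -23562), Add(Add(7, -204), Add(Mul(-1476, Rational(-1, 5690)), 2841))) = Mul(Add(Mul(2, I, Pow(4969, Rational(1, 2))), -23562), Add(-197, Add(Rational(738, 2845), 2841))) = Mul(Add(-23562, Mul(2, I, Pow(4969, Rational(1, 2)))), Add(-197, Rational(8083383, 2845))) = Mul(Add(-23562, Mul(2, I, Pow(4969, Rational(1, 2)))), Rational(7522918, 2845)) = Add(Rational(-177254993916, 2845), Mul(Rational(15045836, 2845), I, Pow(4969, Rational(1, 2))))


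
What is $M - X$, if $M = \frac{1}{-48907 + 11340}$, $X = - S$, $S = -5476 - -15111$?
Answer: $\frac{361958044}{37567} \approx 9635.0$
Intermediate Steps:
$S = 9635$ ($S = -5476 + 15111 = 9635$)
$X = -9635$ ($X = \left(-1\right) 9635 = -9635$)
$M = - \frac{1}{37567}$ ($M = \frac{1}{-37567} = - \frac{1}{37567} \approx -2.6619 \cdot 10^{-5}$)
$M - X = - \frac{1}{37567} - -9635 = - \frac{1}{37567} + 9635 = \frac{361958044}{37567}$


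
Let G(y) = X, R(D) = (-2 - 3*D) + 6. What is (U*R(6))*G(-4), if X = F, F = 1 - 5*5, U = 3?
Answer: 1008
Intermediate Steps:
R(D) = 4 - 3*D
F = -24 (F = 1 - 1*25 = 1 - 25 = -24)
X = -24
G(y) = -24
(U*R(6))*G(-4) = (3*(4 - 3*6))*(-24) = (3*(4 - 18))*(-24) = (3*(-14))*(-24) = -42*(-24) = 1008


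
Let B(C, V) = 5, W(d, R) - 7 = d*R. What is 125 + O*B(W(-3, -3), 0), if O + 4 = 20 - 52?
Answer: -55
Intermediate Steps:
W(d, R) = 7 + R*d (W(d, R) = 7 + d*R = 7 + R*d)
O = -36 (O = -4 + (20 - 52) = -4 - 32 = -36)
125 + O*B(W(-3, -3), 0) = 125 - 36*5 = 125 - 180 = -55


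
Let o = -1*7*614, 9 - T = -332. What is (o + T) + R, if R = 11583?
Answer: 7626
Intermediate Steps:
T = 341 (T = 9 - 1*(-332) = 9 + 332 = 341)
o = -4298 (o = -7*614 = -4298)
(o + T) + R = (-4298 + 341) + 11583 = -3957 + 11583 = 7626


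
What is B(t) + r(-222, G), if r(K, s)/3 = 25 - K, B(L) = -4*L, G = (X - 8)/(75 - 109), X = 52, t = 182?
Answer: 13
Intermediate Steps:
G = -22/17 (G = (52 - 8)/(75 - 109) = 44/(-34) = 44*(-1/34) = -22/17 ≈ -1.2941)
r(K, s) = 75 - 3*K (r(K, s) = 3*(25 - K) = 75 - 3*K)
B(t) + r(-222, G) = -4*182 + (75 - 3*(-222)) = -728 + (75 + 666) = -728 + 741 = 13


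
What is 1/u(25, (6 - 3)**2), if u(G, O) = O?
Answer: 1/9 ≈ 0.11111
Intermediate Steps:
1/u(25, (6 - 3)**2) = 1/((6 - 3)**2) = 1/(3**2) = 1/9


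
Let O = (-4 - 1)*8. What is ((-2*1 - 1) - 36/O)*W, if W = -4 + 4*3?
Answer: -84/5 ≈ -16.800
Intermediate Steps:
W = 8 (W = -4 + 12 = 8)
O = -40 (O = -5*8 = -40)
((-2*1 - 1) - 36/O)*W = ((-2*1 - 1) - 36/(-40))*8 = ((-2 - 1) - 36*(-1/40))*8 = (-3 + 9/10)*8 = -21/10*8 = -84/5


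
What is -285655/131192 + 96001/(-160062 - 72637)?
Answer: -79066196037/30528247208 ≈ -2.5899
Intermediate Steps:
-285655/131192 + 96001/(-160062 - 72637) = -285655*1/131192 + 96001/(-232699) = -285655/131192 + 96001*(-1/232699) = -285655/131192 - 96001/232699 = -79066196037/30528247208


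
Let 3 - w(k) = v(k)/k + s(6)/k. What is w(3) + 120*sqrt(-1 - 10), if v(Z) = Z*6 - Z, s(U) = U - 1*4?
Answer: -8/3 + 120*I*sqrt(11) ≈ -2.6667 + 398.0*I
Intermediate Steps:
s(U) = -4 + U (s(U) = U - 4 = -4 + U)
v(Z) = 5*Z (v(Z) = 6*Z - Z = 5*Z)
w(k) = -2 - 2/k (w(k) = 3 - ((5*k)/k + (-4 + 6)/k) = 3 - (5 + 2/k) = 3 + (-5 - 2/k) = -2 - 2/k)
w(3) + 120*sqrt(-1 - 10) = (-2 - 2/3) + 120*sqrt(-1 - 10) = (-2 - 2*1/3) + 120*sqrt(-11) = (-2 - 2/3) + 120*(I*sqrt(11)) = -8/3 + 120*I*sqrt(11)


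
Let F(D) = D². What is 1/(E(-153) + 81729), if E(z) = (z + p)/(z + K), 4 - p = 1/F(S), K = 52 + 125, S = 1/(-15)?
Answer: 12/980561 ≈ 1.2238e-5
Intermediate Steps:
S = -1/15 ≈ -0.066667
K = 177
p = -221 (p = 4 - 1/((-1/15)²) = 4 - 1/1/225 = 4 - 1*225 = 4 - 225 = -221)
E(z) = (-221 + z)/(177 + z) (E(z) = (z - 221)/(z + 177) = (-221 + z)/(177 + z))
1/(E(-153) + 81729) = 1/((-221 - 153)/(177 - 153) + 81729) = 1/(-374/24 + 81729) = 1/((1/24)*(-374) + 81729) = 1/(-187/12 + 81729) = 1/(980561/12) = 12/980561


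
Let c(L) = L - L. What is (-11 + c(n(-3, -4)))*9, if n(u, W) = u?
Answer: -99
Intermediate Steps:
c(L) = 0
(-11 + c(n(-3, -4)))*9 = (-11 + 0)*9 = -11*9 = -99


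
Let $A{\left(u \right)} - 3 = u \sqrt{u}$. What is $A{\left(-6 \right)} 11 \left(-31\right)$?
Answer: $-1023 + 2046 i \sqrt{6} \approx -1023.0 + 5011.7 i$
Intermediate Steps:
$A{\left(u \right)} = 3 + u^{\frac{3}{2}}$ ($A{\left(u \right)} = 3 + u \sqrt{u} = 3 + u^{\frac{3}{2}}$)
$A{\left(-6 \right)} 11 \left(-31\right) = \left(3 + \left(-6\right)^{\frac{3}{2}}\right) 11 \left(-31\right) = \left(3 - 6 i \sqrt{6}\right) 11 \left(-31\right) = \left(33 - 66 i \sqrt{6}\right) \left(-31\right) = -1023 + 2046 i \sqrt{6}$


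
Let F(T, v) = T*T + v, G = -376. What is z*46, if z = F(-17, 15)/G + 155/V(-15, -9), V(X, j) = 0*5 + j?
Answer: -350842/423 ≈ -829.41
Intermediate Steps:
V(X, j) = j (V(X, j) = 0 + j = j)
F(T, v) = v + T**2 (F(T, v) = T**2 + v = v + T**2)
z = -7627/423 (z = (15 + (-17)**2)/(-376) + 155/(-9) = (15 + 289)*(-1/376) + 155*(-1/9) = 304*(-1/376) - 155/9 = -38/47 - 155/9 = -7627/423 ≈ -18.031)
z*46 = -7627/423*46 = -350842/423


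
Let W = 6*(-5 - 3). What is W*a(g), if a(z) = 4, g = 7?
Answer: -192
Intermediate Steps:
W = -48 (W = 6*(-8) = -48)
W*a(g) = -48*4 = -192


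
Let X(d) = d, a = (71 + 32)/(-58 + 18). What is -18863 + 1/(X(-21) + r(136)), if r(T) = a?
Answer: -17787849/943 ≈ -18863.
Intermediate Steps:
a = -103/40 (a = 103/(-40) = 103*(-1/40) = -103/40 ≈ -2.5750)
r(T) = -103/40
-18863 + 1/(X(-21) + r(136)) = -18863 + 1/(-21 - 103/40) = -18863 + 1/(-943/40) = -18863 - 40/943 = -17787849/943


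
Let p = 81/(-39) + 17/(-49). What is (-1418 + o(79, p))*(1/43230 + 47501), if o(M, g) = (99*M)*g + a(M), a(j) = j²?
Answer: -18488140427343163/27537510 ≈ -6.7138e+8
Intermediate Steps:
p = -1544/637 (p = 81*(-1/39) + 17*(-1/49) = -27/13 - 17/49 = -1544/637 ≈ -2.4239)
o(M, g) = M² + 99*M*g (o(M, g) = (99*M)*g + M² = 99*M*g + M² = M² + 99*M*g)
(-1418 + o(79, p))*(1/43230 + 47501) = (-1418 + 79*(79 + 99*(-1544/637)))*(1/43230 + 47501) = (-1418 + 79*(79 - 152856/637))*(1/43230 + 47501) = (-1418 + 79*(-102533/637))*(2053468231/43230) = (-1418 - 8100107/637)*(2053468231/43230) = -9003373/637*2053468231/43230 = -18488140427343163/27537510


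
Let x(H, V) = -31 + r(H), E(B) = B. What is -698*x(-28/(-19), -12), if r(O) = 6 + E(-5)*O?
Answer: 429270/19 ≈ 22593.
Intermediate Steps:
r(O) = 6 - 5*O
x(H, V) = -25 - 5*H (x(H, V) = -31 + (6 - 5*H) = -25 - 5*H)
-698*x(-28/(-19), -12) = -698*(-25 - (-140)/(-19)) = -698*(-25 - (-140)*(-1)/19) = -698*(-25 - 5*28/19) = -698*(-25 - 140/19) = -698*(-615/19) = 429270/19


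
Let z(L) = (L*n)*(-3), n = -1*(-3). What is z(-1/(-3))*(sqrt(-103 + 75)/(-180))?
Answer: I*sqrt(7)/30 ≈ 0.088192*I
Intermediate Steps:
n = 3
z(L) = -9*L (z(L) = (L*3)*(-3) = (3*L)*(-3) = -9*L)
z(-1/(-3))*(sqrt(-103 + 75)/(-180)) = (-(-9)/(-3))*(sqrt(-103 + 75)/(-180)) = (-(-9)*(-1)/3)*(sqrt(-28)*(-1/180)) = (-9*1/3)*((2*I*sqrt(7))*(-1/180)) = -(-1)*I*sqrt(7)/30 = I*sqrt(7)/30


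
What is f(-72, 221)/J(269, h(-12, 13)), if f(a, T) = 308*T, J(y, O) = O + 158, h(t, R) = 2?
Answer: 17017/40 ≈ 425.42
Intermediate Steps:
J(y, O) = 158 + O
f(-72, 221)/J(269, h(-12, 13)) = (308*221)/(158 + 2) = 68068/160 = 68068*(1/160) = 17017/40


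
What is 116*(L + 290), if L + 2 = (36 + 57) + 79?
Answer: 53360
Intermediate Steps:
L = 170 (L = -2 + ((36 + 57) + 79) = -2 + (93 + 79) = -2 + 172 = 170)
116*(L + 290) = 116*(170 + 290) = 116*460 = 53360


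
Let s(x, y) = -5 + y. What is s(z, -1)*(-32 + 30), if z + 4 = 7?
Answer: 12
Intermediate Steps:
z = 3 (z = -4 + 7 = 3)
s(z, -1)*(-32 + 30) = (-5 - 1)*(-32 + 30) = -6*(-2) = 12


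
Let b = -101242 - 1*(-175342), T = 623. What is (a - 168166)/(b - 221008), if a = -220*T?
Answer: 152613/73454 ≈ 2.0777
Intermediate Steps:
b = 74100 (b = -101242 + 175342 = 74100)
a = -137060 (a = -220*623 = -137060)
(a - 168166)/(b - 221008) = (-137060 - 168166)/(74100 - 221008) = -305226/(-146908) = -305226*(-1/146908) = 152613/73454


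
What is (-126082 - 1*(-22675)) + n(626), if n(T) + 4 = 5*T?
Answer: -100281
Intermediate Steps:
n(T) = -4 + 5*T
(-126082 - 1*(-22675)) + n(626) = (-126082 - 1*(-22675)) + (-4 + 5*626) = (-126082 + 22675) + (-4 + 3130) = -103407 + 3126 = -100281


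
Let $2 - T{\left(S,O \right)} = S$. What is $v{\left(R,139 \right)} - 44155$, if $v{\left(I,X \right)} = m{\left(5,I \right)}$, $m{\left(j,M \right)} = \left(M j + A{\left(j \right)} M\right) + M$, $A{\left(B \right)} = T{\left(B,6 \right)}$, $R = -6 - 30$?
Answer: $-44263$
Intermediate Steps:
$T{\left(S,O \right)} = 2 - S$
$R = -36$ ($R = -6 - 30 = -36$)
$A{\left(B \right)} = 2 - B$
$m{\left(j,M \right)} = M + M j + M \left(2 - j\right)$ ($m{\left(j,M \right)} = \left(M j + \left(2 - j\right) M\right) + M = \left(M j + M \left(2 - j\right)\right) + M = M + M j + M \left(2 - j\right)$)
$v{\left(I,X \right)} = 3 I$
$v{\left(R,139 \right)} - 44155 = 3 \left(-36\right) - 44155 = -108 - 44155 = -44263$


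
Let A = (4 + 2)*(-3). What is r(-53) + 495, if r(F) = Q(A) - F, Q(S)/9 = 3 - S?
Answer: 737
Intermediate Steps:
A = -18 (A = 6*(-3) = -18)
Q(S) = 27 - 9*S (Q(S) = 9*(3 - S) = 27 - 9*S)
r(F) = 189 - F (r(F) = (27 - 9*(-18)) - F = (27 + 162) - F = 189 - F)
r(-53) + 495 = (189 - 1*(-53)) + 495 = (189 + 53) + 495 = 242 + 495 = 737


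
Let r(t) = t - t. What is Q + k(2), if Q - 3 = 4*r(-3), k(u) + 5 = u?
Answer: 0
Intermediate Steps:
k(u) = -5 + u
r(t) = 0
Q = 3 (Q = 3 + 4*0 = 3 + 0 = 3)
Q + k(2) = 3 + (-5 + 2) = 3 - 3 = 0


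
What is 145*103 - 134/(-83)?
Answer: 1239739/83 ≈ 14937.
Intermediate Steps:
145*103 - 134/(-83) = 14935 - 134*(-1/83) = 14935 + 134/83 = 1239739/83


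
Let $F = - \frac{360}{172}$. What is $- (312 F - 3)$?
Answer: $\frac{28209}{43} \approx 656.02$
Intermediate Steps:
$F = - \frac{90}{43}$ ($F = \left(-360\right) \frac{1}{172} = - \frac{90}{43} \approx -2.093$)
$- (312 F - 3) = - (312 \left(- \frac{90}{43}\right) - 3) = - (- \frac{28080}{43} - 3) = \left(-1\right) \left(- \frac{28209}{43}\right) = \frac{28209}{43}$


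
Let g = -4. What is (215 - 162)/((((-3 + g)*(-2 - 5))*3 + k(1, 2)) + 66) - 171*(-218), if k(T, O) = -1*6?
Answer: 7716599/207 ≈ 37278.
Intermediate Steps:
k(T, O) = -6
(215 - 162)/((((-3 + g)*(-2 - 5))*3 + k(1, 2)) + 66) - 171*(-218) = (215 - 162)/((((-3 - 4)*(-2 - 5))*3 - 6) + 66) - 171*(-218) = 53/((-7*(-7)*3 - 6) + 66) + 37278 = 53/((49*3 - 6) + 66) + 37278 = 53/((147 - 6) + 66) + 37278 = 53/(141 + 66) + 37278 = 53/207 + 37278 = 7716599/207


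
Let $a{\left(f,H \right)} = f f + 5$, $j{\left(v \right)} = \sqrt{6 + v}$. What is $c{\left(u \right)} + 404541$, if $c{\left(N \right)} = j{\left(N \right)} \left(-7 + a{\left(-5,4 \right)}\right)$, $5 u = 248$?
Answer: $404541 + \frac{23 \sqrt{1390}}{5} \approx 4.0471 \cdot 10^{5}$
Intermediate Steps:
$u = \frac{248}{5}$ ($u = \frac{1}{5} \cdot 248 = \frac{248}{5} \approx 49.6$)
$a{\left(f,H \right)} = 5 + f^{2}$ ($a{\left(f,H \right)} = f^{2} + 5 = 5 + f^{2}$)
$c{\left(N \right)} = 23 \sqrt{6 + N}$ ($c{\left(N \right)} = \sqrt{6 + N} \left(-7 + \left(5 + \left(-5\right)^{2}\right)\right) = \sqrt{6 + N} \left(-7 + \left(5 + 25\right)\right) = \sqrt{6 + N} \left(-7 + 30\right) = \sqrt{6 + N} 23 = 23 \sqrt{6 + N}$)
$c{\left(u \right)} + 404541 = 23 \sqrt{6 + \frac{248}{5}} + 404541 = 23 \sqrt{\frac{278}{5}} + 404541 = 23 \frac{\sqrt{1390}}{5} + 404541 = \frac{23 \sqrt{1390}}{5} + 404541 = 404541 + \frac{23 \sqrt{1390}}{5}$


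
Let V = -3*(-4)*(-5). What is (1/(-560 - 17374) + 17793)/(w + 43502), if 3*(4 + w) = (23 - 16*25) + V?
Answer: 319099661/777480746 ≈ 0.41043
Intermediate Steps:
V = -60 (V = 12*(-5) = -60)
w = -449/3 (w = -4 + ((23 - 16*25) - 60)/3 = -4 + ((23 - 400) - 60)/3 = -4 + (-377 - 60)/3 = -4 + (⅓)*(-437) = -4 - 437/3 = -449/3 ≈ -149.67)
(1/(-560 - 17374) + 17793)/(w + 43502) = (1/(-560 - 17374) + 17793)/(-449/3 + 43502) = (1/(-17934) + 17793)/(130057/3) = (-1/17934 + 17793)*(3/130057) = (319099661/17934)*(3/130057) = 319099661/777480746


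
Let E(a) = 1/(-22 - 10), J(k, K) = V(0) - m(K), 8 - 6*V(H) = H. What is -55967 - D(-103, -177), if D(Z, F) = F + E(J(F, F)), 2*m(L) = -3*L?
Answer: -1785279/32 ≈ -55790.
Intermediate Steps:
V(H) = 4/3 - H/6
m(L) = -3*L/2 (m(L) = (-3*L)/2 = -3*L/2)
J(k, K) = 4/3 + 3*K/2 (J(k, K) = (4/3 - ⅙*0) - (-3)*K/2 = (4/3 + 0) + 3*K/2 = 4/3 + 3*K/2)
E(a) = -1/32 (E(a) = 1/(-32) = -1/32)
D(Z, F) = -1/32 + F (D(Z, F) = F - 1/32 = -1/32 + F)
-55967 - D(-103, -177) = -55967 - (-1/32 - 177) = -55967 - 1*(-5665/32) = -55967 + 5665/32 = -1785279/32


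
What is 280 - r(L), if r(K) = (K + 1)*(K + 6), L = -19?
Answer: 46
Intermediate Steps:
r(K) = (1 + K)*(6 + K)
280 - r(L) = 280 - (6 + (-19)² + 7*(-19)) = 280 - (6 + 361 - 133) = 280 - 1*234 = 280 - 234 = 46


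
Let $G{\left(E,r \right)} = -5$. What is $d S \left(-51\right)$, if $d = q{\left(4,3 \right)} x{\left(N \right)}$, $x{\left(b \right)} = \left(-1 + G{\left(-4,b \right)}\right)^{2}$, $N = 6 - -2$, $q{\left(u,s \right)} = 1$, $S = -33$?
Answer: $60588$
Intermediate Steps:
$N = 8$ ($N = 6 + 2 = 8$)
$x{\left(b \right)} = 36$ ($x{\left(b \right)} = \left(-1 - 5\right)^{2} = \left(-6\right)^{2} = 36$)
$d = 36$ ($d = 1 \cdot 36 = 36$)
$d S \left(-51\right) = 36 \left(-33\right) \left(-51\right) = \left(-1188\right) \left(-51\right) = 60588$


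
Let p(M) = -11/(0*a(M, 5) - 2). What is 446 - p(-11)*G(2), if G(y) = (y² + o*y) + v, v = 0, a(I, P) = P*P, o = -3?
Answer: 457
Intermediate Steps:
a(I, P) = P²
p(M) = 11/2 (p(M) = -11/(0*5² - 2) = -11/(0*25 - 2) = -11/(0 - 2) = -11/(-2) = -11*(-½) = 11/2)
G(y) = y² - 3*y (G(y) = (y² - 3*y) + 0 = y² - 3*y)
446 - p(-11)*G(2) = 446 - 11*2*(-3 + 2)/2 = 446 - 11*2*(-1)/2 = 446 - 11*(-2)/2 = 446 - 1*(-11) = 446 + 11 = 457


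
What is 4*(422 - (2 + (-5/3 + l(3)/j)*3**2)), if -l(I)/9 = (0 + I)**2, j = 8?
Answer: 4209/2 ≈ 2104.5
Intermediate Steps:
l(I) = -9*I**2 (l(I) = -9*(0 + I)**2 = -9*I**2)
4*(422 - (2 + (-5/3 + l(3)/j)*3**2)) = 4*(422 - (2 + (-5/3 - 9*3**2/8)*3**2)) = 4*(422 - (2 + (-5*1/3 - 9*9*(1/8))*9)) = 4*(422 - (2 + (-5/3 - 81*1/8)*9)) = 4*(422 - (2 + (-5/3 - 81/8)*9)) = 4*(422 - (2 - 283/24*9)) = 4*(422 - (2 - 849/8)) = 4*(422 - 1*(-833/8)) = 4*(422 + 833/8) = 4*(4209/8) = 4209/2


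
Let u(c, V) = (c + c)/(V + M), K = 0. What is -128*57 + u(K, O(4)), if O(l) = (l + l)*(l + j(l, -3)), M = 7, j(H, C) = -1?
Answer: -7296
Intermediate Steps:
O(l) = 2*l*(-1 + l) (O(l) = (l + l)*(l - 1) = (2*l)*(-1 + l) = 2*l*(-1 + l))
u(c, V) = 2*c/(7 + V) (u(c, V) = (c + c)/(V + 7) = (2*c)/(7 + V) = 2*c/(7 + V))
-128*57 + u(K, O(4)) = -128*57 + 2*0/(7 + 2*4*(-1 + 4)) = -7296 + 2*0/(7 + 2*4*3) = -7296 + 2*0/(7 + 24) = -7296 + 2*0/31 = -7296 + 2*0*(1/31) = -7296 + 0 = -7296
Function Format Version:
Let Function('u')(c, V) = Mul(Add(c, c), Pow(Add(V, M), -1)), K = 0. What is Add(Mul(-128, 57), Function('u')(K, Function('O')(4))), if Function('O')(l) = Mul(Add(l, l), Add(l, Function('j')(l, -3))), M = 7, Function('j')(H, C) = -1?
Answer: -7296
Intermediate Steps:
Function('O')(l) = Mul(2, l, Add(-1, l)) (Function('O')(l) = Mul(Add(l, l), Add(l, -1)) = Mul(Mul(2, l), Add(-1, l)) = Mul(2, l, Add(-1, l)))
Function('u')(c, V) = Mul(2, c, Pow(Add(7, V), -1)) (Function('u')(c, V) = Mul(Add(c, c), Pow(Add(V, 7), -1)) = Mul(Mul(2, c), Pow(Add(7, V), -1)) = Mul(2, c, Pow(Add(7, V), -1)))
Add(Mul(-128, 57), Function('u')(K, Function('O')(4))) = Add(Mul(-128, 57), Mul(2, 0, Pow(Add(7, Mul(2, 4, Add(-1, 4))), -1))) = Add(-7296, Mul(2, 0, Pow(Add(7, Mul(2, 4, 3)), -1))) = Add(-7296, Mul(2, 0, Pow(Add(7, 24), -1))) = Add(-7296, Mul(2, 0, Pow(31, -1))) = Add(-7296, Mul(2, 0, Rational(1, 31))) = Add(-7296, 0) = -7296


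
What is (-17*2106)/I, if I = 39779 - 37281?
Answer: -17901/1249 ≈ -14.332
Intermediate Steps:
I = 2498
(-17*2106)/I = -17*2106/2498 = -35802*1/2498 = -17901/1249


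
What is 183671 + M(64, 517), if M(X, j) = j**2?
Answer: 450960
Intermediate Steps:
183671 + M(64, 517) = 183671 + 517**2 = 183671 + 267289 = 450960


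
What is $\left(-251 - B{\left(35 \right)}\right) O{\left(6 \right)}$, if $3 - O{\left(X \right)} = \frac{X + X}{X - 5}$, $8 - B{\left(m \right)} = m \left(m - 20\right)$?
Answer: $-2394$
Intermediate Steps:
$B{\left(m \right)} = 8 - m \left(-20 + m\right)$ ($B{\left(m \right)} = 8 - m \left(m - 20\right) = 8 - m \left(-20 + m\right)$)
$O{\left(X \right)} = 3 - \frac{2 X}{-5 + X}$ ($O{\left(X \right)} = 3 - \frac{X + X}{X - 5} = 3 - \frac{2 X}{-5 + X}$)
$\left(-251 - B{\left(35 \right)}\right) O{\left(6 \right)} = \left(-251 - \left(8 - 35^{2} + 20 \cdot 35\right)\right) \frac{-15 + 6}{-5 + 6} = \left(-251 - \left(8 - 1225 + 700\right)\right) 1^{-1} \left(-9\right) = \left(-251 - \left(8 - 1225 + 700\right)\right) 1 \left(-9\right) = \left(-251 - -517\right) \left(-9\right) = \left(-251 + 517\right) \left(-9\right) = 266 \left(-9\right) = -2394$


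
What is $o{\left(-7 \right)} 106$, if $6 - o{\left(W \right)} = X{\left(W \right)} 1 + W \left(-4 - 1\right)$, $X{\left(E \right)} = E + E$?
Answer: $-1590$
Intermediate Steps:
$X{\left(E \right)} = 2 E$
$o{\left(W \right)} = 6 + 3 W$ ($o{\left(W \right)} = 6 - \left(2 W 1 + W \left(-4 - 1\right)\right) = 6 - \left(2 W + W \left(-5\right)\right) = 6 - \left(2 W - 5 W\right) = 6 - - 3 W = 6 + 3 W$)
$o{\left(-7 \right)} 106 = \left(6 + 3 \left(-7\right)\right) 106 = \left(6 - 21\right) 106 = \left(-15\right) 106 = -1590$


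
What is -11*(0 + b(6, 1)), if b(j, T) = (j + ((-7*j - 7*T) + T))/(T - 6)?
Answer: -462/5 ≈ -92.400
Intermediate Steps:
b(j, T) = (-6*T - 6*j)/(-6 + T) (b(j, T) = (j + ((-7*T - 7*j) + T))/(-6 + T) = (j + (-7*j - 6*T))/(-6 + T) = (-6*T - 6*j)/(-6 + T))
-11*(0 + b(6, 1)) = -11*(0 + 6*(-1*1 - 1*6)/(-6 + 1)) = -11*(0 + 6*(-1 - 6)/(-5)) = -11*(0 + 6*(-⅕)*(-7)) = -11*(0 + 42/5) = -11*42/5 = -462/5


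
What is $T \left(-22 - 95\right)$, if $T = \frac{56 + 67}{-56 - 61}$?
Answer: $123$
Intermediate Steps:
$T = - \frac{41}{39}$ ($T = \frac{123}{-117} = 123 \left(- \frac{1}{117}\right) = - \frac{41}{39} \approx -1.0513$)
$T \left(-22 - 95\right) = - \frac{41 \left(-22 - 95\right)}{39} = \left(- \frac{41}{39}\right) \left(-117\right) = 123$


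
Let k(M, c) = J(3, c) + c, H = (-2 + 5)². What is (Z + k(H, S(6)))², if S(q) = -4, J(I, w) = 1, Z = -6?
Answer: 81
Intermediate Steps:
H = 9 (H = 3² = 9)
k(M, c) = 1 + c
(Z + k(H, S(6)))² = (-6 + (1 - 4))² = (-6 - 3)² = (-9)² = 81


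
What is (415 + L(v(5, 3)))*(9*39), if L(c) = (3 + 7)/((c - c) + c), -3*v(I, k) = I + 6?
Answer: 1591785/11 ≈ 1.4471e+5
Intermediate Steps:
v(I, k) = -2 - I/3 (v(I, k) = -(I + 6)/3 = -(6 + I)/3 = -2 - I/3)
L(c) = 10/c (L(c) = 10/(0 + c) = 10/c)
(415 + L(v(5, 3)))*(9*39) = (415 + 10/(-2 - ⅓*5))*(9*39) = (415 + 10/(-2 - 5/3))*351 = (415 + 10/(-11/3))*351 = (415 + 10*(-3/11))*351 = (415 - 30/11)*351 = (4535/11)*351 = 1591785/11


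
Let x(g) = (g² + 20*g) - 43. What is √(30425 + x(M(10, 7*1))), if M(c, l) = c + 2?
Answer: √30766 ≈ 175.40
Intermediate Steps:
M(c, l) = 2 + c
x(g) = -43 + g² + 20*g
√(30425 + x(M(10, 7*1))) = √(30425 + (-43 + (2 + 10)² + 20*(2 + 10))) = √(30425 + (-43 + 12² + 20*12)) = √(30425 + (-43 + 144 + 240)) = √(30425 + 341) = √30766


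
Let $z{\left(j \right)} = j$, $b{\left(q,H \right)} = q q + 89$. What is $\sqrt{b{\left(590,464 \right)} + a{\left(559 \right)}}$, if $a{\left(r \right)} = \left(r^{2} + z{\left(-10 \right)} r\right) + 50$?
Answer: $7 \sqrt{13370} \approx 809.4$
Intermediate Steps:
$b{\left(q,H \right)} = 89 + q^{2}$ ($b{\left(q,H \right)} = q^{2} + 89 = 89 + q^{2}$)
$a{\left(r \right)} = 50 + r^{2} - 10 r$ ($a{\left(r \right)} = \left(r^{2} - 10 r\right) + 50 = 50 + r^{2} - 10 r$)
$\sqrt{b{\left(590,464 \right)} + a{\left(559 \right)}} = \sqrt{\left(89 + 590^{2}\right) + \left(50 + 559^{2} - 5590\right)} = \sqrt{\left(89 + 348100\right) + \left(50 + 312481 - 5590\right)} = \sqrt{348189 + 306941} = \sqrt{655130} = 7 \sqrt{13370}$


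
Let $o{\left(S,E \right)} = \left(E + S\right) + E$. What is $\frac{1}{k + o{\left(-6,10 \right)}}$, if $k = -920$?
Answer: $- \frac{1}{906} \approx -0.0011038$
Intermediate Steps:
$o{\left(S,E \right)} = S + 2 E$
$\frac{1}{k + o{\left(-6,10 \right)}} = \frac{1}{-920 + \left(-6 + 2 \cdot 10\right)} = \frac{1}{-920 + \left(-6 + 20\right)} = \frac{1}{-920 + 14} = \frac{1}{-906} = - \frac{1}{906}$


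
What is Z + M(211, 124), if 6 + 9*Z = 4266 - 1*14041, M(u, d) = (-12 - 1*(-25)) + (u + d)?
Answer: -6649/9 ≈ -738.78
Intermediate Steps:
M(u, d) = 13 + d + u (M(u, d) = (-12 + 25) + (d + u) = 13 + (d + u) = 13 + d + u)
Z = -9781/9 (Z = -⅔ + (4266 - 1*14041)/9 = -⅔ + (4266 - 14041)/9 = -⅔ + (⅑)*(-9775) = -⅔ - 9775/9 = -9781/9 ≈ -1086.8)
Z + M(211, 124) = -9781/9 + (13 + 124 + 211) = -9781/9 + 348 = -6649/9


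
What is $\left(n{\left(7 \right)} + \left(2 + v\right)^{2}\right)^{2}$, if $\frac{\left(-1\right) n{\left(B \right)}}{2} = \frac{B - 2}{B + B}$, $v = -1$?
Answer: $\frac{4}{49} \approx 0.081633$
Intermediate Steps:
$n{\left(B \right)} = - \frac{-2 + B}{B}$ ($n{\left(B \right)} = - 2 \frac{B - 2}{B + B} = - 2 \frac{-2 + B}{2 B} = - \frac{-2 + B}{B}$)
$\left(n{\left(7 \right)} + \left(2 + v\right)^{2}\right)^{2} = \left(\frac{2 - 7}{7} + \left(2 - 1\right)^{2}\right)^{2} = \left(\frac{2 - 7}{7} + 1^{2}\right)^{2} = \left(\frac{1}{7} \left(-5\right) + 1\right)^{2} = \left(- \frac{5}{7} + 1\right)^{2} = \left(\frac{2}{7}\right)^{2} = \frac{4}{49}$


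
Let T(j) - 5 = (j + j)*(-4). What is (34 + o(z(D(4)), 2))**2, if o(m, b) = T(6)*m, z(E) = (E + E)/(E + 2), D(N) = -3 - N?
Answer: 186624/25 ≈ 7465.0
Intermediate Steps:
T(j) = 5 - 8*j (T(j) = 5 + (j + j)*(-4) = 5 + (2*j)*(-4) = 5 - 8*j)
z(E) = 2*E/(2 + E) (z(E) = (2*E)/(2 + E) = 2*E/(2 + E))
o(m, b) = -43*m (o(m, b) = (5 - 8*6)*m = (5 - 48)*m = -43*m)
(34 + o(z(D(4)), 2))**2 = (34 - 86*(-3 - 1*4)/(2 + (-3 - 1*4)))**2 = (34 - 86*(-3 - 4)/(2 + (-3 - 4)))**2 = (34 - 86*(-7)/(2 - 7))**2 = (34 - 86*(-7)/(-5))**2 = (34 - 86*(-7)*(-1)/5)**2 = (34 - 43*14/5)**2 = (34 - 602/5)**2 = (-432/5)**2 = 186624/25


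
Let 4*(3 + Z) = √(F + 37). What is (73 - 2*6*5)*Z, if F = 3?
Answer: -39 + 13*√10/2 ≈ -18.445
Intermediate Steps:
Z = -3 + √10/2 (Z = -3 + √(3 + 37)/4 = -3 + √40/4 = -3 + (2*√10)/4 = -3 + √10/2 ≈ -1.4189)
(73 - 2*6*5)*Z = (73 - 2*6*5)*(-3 + √10/2) = (73 - 12*5)*(-3 + √10/2) = (73 - 60)*(-3 + √10/2) = 13*(-3 + √10/2) = -39 + 13*√10/2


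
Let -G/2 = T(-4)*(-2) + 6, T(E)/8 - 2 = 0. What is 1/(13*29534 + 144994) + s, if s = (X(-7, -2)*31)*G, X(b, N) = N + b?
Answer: -7673803487/528936 ≈ -14508.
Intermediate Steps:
T(E) = 16 (T(E) = 16 + 8*0 = 16 + 0 = 16)
G = 52 (G = -2*(16*(-2) + 6) = -2*(-32 + 6) = -2*(-26) = 52)
s = -14508 (s = ((-2 - 7)*31)*52 = -9*31*52 = -279*52 = -14508)
1/(13*29534 + 144994) + s = 1/(13*29534 + 144994) - 14508 = 1/(383942 + 144994) - 14508 = 1/528936 - 14508 = -7673803487/528936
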